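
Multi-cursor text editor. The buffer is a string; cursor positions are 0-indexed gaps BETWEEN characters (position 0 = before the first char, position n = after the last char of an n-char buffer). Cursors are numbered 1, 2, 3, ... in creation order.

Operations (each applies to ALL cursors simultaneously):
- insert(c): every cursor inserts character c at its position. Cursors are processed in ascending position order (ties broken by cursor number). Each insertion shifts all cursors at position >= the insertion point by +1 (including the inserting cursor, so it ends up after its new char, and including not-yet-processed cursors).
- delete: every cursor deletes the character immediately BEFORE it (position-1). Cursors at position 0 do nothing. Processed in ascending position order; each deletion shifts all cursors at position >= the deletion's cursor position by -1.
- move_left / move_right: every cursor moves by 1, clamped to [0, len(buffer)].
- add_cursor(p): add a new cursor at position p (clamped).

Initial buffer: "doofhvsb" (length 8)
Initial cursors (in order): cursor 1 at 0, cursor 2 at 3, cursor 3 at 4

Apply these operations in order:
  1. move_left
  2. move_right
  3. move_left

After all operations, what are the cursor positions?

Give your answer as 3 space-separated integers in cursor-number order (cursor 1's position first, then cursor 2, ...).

After op 1 (move_left): buffer="doofhvsb" (len 8), cursors c1@0 c2@2 c3@3, authorship ........
After op 2 (move_right): buffer="doofhvsb" (len 8), cursors c1@1 c2@3 c3@4, authorship ........
After op 3 (move_left): buffer="doofhvsb" (len 8), cursors c1@0 c2@2 c3@3, authorship ........

Answer: 0 2 3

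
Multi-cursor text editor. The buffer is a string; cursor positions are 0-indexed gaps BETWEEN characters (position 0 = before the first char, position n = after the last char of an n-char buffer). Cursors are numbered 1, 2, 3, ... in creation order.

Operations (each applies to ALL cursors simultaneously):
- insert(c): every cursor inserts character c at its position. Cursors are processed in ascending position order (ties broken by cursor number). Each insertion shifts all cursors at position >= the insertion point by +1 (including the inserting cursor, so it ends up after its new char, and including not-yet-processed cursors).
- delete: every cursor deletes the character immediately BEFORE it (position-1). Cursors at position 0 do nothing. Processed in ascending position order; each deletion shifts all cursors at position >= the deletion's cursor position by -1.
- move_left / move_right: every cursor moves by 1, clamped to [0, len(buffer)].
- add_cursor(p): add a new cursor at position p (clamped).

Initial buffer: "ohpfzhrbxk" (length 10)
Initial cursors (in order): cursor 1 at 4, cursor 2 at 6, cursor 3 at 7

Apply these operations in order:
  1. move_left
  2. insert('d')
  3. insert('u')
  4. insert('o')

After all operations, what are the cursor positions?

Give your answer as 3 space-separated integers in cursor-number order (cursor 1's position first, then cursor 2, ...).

Answer: 6 11 15

Derivation:
After op 1 (move_left): buffer="ohpfzhrbxk" (len 10), cursors c1@3 c2@5 c3@6, authorship ..........
After op 2 (insert('d')): buffer="ohpdfzdhdrbxk" (len 13), cursors c1@4 c2@7 c3@9, authorship ...1..2.3....
After op 3 (insert('u')): buffer="ohpdufzduhdurbxk" (len 16), cursors c1@5 c2@9 c3@12, authorship ...11..22.33....
After op 4 (insert('o')): buffer="ohpduofzduohduorbxk" (len 19), cursors c1@6 c2@11 c3@15, authorship ...111..222.333....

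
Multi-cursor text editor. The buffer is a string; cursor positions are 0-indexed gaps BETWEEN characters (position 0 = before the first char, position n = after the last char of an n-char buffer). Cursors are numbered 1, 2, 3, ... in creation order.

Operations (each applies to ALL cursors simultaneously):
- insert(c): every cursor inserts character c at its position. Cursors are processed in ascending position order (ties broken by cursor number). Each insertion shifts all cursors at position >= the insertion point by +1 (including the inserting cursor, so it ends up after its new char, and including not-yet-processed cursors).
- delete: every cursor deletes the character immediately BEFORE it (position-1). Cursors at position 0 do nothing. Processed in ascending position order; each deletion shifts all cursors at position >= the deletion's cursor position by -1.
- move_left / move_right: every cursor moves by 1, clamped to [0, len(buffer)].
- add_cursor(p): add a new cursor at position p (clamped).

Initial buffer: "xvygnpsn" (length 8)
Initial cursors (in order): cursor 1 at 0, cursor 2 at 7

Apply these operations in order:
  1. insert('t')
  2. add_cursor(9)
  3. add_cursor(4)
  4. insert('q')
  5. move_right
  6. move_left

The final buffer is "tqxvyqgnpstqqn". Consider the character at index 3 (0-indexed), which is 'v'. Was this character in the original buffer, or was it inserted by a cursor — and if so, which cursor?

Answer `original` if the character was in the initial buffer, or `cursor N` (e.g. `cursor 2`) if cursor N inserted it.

Answer: original

Derivation:
After op 1 (insert('t')): buffer="txvygnpstn" (len 10), cursors c1@1 c2@9, authorship 1.......2.
After op 2 (add_cursor(9)): buffer="txvygnpstn" (len 10), cursors c1@1 c2@9 c3@9, authorship 1.......2.
After op 3 (add_cursor(4)): buffer="txvygnpstn" (len 10), cursors c1@1 c4@4 c2@9 c3@9, authorship 1.......2.
After op 4 (insert('q')): buffer="tqxvyqgnpstqqn" (len 14), cursors c1@2 c4@6 c2@13 c3@13, authorship 11...4....223.
After op 5 (move_right): buffer="tqxvyqgnpstqqn" (len 14), cursors c1@3 c4@7 c2@14 c3@14, authorship 11...4....223.
After op 6 (move_left): buffer="tqxvyqgnpstqqn" (len 14), cursors c1@2 c4@6 c2@13 c3@13, authorship 11...4....223.
Authorship (.=original, N=cursor N): 1 1 . . . 4 . . . . 2 2 3 .
Index 3: author = original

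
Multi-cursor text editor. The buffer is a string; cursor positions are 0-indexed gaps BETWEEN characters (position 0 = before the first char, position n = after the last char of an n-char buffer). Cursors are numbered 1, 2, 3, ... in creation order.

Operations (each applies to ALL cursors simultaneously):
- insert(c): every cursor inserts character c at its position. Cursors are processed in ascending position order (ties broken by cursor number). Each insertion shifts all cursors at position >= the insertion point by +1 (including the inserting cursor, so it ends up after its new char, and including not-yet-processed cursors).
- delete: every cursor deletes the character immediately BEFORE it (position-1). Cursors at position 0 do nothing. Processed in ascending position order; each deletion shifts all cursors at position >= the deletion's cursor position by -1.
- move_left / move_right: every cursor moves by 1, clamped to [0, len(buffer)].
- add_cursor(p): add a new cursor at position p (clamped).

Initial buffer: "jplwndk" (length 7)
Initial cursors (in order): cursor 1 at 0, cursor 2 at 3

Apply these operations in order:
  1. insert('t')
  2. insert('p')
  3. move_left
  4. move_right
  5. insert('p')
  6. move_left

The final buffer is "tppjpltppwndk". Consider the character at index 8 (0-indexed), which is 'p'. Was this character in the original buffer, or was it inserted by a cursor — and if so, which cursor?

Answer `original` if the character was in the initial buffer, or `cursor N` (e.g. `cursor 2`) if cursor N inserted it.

Answer: cursor 2

Derivation:
After op 1 (insert('t')): buffer="tjpltwndk" (len 9), cursors c1@1 c2@5, authorship 1...2....
After op 2 (insert('p')): buffer="tpjpltpwndk" (len 11), cursors c1@2 c2@7, authorship 11...22....
After op 3 (move_left): buffer="tpjpltpwndk" (len 11), cursors c1@1 c2@6, authorship 11...22....
After op 4 (move_right): buffer="tpjpltpwndk" (len 11), cursors c1@2 c2@7, authorship 11...22....
After op 5 (insert('p')): buffer="tppjpltppwndk" (len 13), cursors c1@3 c2@9, authorship 111...222....
After op 6 (move_left): buffer="tppjpltppwndk" (len 13), cursors c1@2 c2@8, authorship 111...222....
Authorship (.=original, N=cursor N): 1 1 1 . . . 2 2 2 . . . .
Index 8: author = 2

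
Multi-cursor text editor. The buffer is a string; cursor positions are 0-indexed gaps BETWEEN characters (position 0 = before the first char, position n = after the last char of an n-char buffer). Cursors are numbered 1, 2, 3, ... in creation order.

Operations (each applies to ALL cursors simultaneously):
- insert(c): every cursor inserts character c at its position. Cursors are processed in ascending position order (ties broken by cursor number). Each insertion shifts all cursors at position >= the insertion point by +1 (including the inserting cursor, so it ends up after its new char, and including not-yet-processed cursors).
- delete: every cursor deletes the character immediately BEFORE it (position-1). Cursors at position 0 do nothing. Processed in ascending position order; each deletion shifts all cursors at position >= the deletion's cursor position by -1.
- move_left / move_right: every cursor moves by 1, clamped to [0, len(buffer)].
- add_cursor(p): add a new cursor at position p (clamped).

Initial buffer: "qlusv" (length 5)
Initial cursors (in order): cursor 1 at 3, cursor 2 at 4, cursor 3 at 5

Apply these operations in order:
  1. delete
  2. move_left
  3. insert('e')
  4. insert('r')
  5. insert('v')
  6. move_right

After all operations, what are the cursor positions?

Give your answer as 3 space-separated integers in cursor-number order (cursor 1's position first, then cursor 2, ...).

Answer: 11 11 11

Derivation:
After op 1 (delete): buffer="ql" (len 2), cursors c1@2 c2@2 c3@2, authorship ..
After op 2 (move_left): buffer="ql" (len 2), cursors c1@1 c2@1 c3@1, authorship ..
After op 3 (insert('e')): buffer="qeeel" (len 5), cursors c1@4 c2@4 c3@4, authorship .123.
After op 4 (insert('r')): buffer="qeeerrrl" (len 8), cursors c1@7 c2@7 c3@7, authorship .123123.
After op 5 (insert('v')): buffer="qeeerrrvvvl" (len 11), cursors c1@10 c2@10 c3@10, authorship .123123123.
After op 6 (move_right): buffer="qeeerrrvvvl" (len 11), cursors c1@11 c2@11 c3@11, authorship .123123123.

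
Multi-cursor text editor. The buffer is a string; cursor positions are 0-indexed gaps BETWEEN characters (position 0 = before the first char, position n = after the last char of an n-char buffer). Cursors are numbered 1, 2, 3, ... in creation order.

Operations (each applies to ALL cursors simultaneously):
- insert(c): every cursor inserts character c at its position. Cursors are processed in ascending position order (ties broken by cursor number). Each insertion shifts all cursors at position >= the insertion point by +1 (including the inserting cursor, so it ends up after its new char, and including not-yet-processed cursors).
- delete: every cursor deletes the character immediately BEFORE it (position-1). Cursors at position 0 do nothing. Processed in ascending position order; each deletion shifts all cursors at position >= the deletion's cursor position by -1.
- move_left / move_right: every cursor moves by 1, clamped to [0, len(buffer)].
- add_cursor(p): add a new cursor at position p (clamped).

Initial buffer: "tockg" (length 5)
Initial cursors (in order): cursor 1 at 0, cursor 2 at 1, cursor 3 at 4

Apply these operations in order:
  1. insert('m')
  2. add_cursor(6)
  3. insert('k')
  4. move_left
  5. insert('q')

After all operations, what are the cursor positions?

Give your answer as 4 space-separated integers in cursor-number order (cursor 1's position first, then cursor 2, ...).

After op 1 (insert('m')): buffer="mtmockmg" (len 8), cursors c1@1 c2@3 c3@7, authorship 1.2...3.
After op 2 (add_cursor(6)): buffer="mtmockmg" (len 8), cursors c1@1 c2@3 c4@6 c3@7, authorship 1.2...3.
After op 3 (insert('k')): buffer="mktmkockkmkg" (len 12), cursors c1@2 c2@5 c4@9 c3@11, authorship 11.22...433.
After op 4 (move_left): buffer="mktmkockkmkg" (len 12), cursors c1@1 c2@4 c4@8 c3@10, authorship 11.22...433.
After op 5 (insert('q')): buffer="mqktmqkockqkmqkg" (len 16), cursors c1@2 c2@6 c4@11 c3@14, authorship 111.222...44333.

Answer: 2 6 14 11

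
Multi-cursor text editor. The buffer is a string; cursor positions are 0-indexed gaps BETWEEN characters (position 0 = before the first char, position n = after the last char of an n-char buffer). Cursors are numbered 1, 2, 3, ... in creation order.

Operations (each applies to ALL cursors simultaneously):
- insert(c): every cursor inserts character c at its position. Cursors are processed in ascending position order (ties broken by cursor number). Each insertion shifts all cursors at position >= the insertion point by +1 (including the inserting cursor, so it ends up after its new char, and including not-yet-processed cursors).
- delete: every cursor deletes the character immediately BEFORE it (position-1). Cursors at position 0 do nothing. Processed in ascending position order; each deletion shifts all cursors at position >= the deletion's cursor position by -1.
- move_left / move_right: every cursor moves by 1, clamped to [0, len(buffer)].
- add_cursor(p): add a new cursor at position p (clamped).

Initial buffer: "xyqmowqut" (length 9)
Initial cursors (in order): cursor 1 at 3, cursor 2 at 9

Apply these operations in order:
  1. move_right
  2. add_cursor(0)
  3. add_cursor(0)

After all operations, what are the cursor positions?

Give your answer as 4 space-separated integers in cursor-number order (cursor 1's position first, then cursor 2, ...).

After op 1 (move_right): buffer="xyqmowqut" (len 9), cursors c1@4 c2@9, authorship .........
After op 2 (add_cursor(0)): buffer="xyqmowqut" (len 9), cursors c3@0 c1@4 c2@9, authorship .........
After op 3 (add_cursor(0)): buffer="xyqmowqut" (len 9), cursors c3@0 c4@0 c1@4 c2@9, authorship .........

Answer: 4 9 0 0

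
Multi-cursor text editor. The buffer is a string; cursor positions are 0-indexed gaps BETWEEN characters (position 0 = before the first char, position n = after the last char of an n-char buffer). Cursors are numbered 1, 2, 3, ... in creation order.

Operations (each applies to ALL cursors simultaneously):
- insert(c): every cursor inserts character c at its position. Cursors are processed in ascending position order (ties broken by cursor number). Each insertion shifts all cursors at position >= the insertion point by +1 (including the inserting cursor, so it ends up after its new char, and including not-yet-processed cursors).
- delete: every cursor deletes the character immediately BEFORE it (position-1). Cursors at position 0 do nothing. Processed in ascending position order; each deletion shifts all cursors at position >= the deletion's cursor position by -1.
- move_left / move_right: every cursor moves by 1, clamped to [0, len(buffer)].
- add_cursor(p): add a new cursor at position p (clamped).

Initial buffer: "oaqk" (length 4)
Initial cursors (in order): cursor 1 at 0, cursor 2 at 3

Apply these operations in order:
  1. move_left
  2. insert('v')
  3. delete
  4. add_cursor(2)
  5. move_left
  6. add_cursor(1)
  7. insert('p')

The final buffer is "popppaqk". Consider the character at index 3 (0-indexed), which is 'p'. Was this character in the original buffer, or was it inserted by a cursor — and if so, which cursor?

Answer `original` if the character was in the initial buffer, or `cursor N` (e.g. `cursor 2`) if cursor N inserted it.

Answer: cursor 3

Derivation:
After op 1 (move_left): buffer="oaqk" (len 4), cursors c1@0 c2@2, authorship ....
After op 2 (insert('v')): buffer="voavqk" (len 6), cursors c1@1 c2@4, authorship 1..2..
After op 3 (delete): buffer="oaqk" (len 4), cursors c1@0 c2@2, authorship ....
After op 4 (add_cursor(2)): buffer="oaqk" (len 4), cursors c1@0 c2@2 c3@2, authorship ....
After op 5 (move_left): buffer="oaqk" (len 4), cursors c1@0 c2@1 c3@1, authorship ....
After op 6 (add_cursor(1)): buffer="oaqk" (len 4), cursors c1@0 c2@1 c3@1 c4@1, authorship ....
After op 7 (insert('p')): buffer="popppaqk" (len 8), cursors c1@1 c2@5 c3@5 c4@5, authorship 1.234...
Authorship (.=original, N=cursor N): 1 . 2 3 4 . . .
Index 3: author = 3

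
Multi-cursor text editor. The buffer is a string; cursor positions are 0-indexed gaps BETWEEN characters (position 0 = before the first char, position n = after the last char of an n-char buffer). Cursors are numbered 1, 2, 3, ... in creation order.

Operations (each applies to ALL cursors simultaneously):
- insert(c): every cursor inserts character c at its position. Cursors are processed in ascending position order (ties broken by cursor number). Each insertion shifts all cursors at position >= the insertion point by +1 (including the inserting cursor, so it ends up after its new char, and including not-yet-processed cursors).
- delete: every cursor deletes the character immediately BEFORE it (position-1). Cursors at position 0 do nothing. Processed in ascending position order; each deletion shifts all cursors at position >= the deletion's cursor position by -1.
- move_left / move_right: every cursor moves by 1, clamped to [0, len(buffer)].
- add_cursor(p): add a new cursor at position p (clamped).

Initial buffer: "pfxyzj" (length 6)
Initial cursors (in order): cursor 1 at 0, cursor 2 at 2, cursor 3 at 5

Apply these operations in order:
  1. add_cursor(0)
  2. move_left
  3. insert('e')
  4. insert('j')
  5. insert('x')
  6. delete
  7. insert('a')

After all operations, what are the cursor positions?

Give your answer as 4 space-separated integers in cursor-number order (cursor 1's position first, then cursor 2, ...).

After op 1 (add_cursor(0)): buffer="pfxyzj" (len 6), cursors c1@0 c4@0 c2@2 c3@5, authorship ......
After op 2 (move_left): buffer="pfxyzj" (len 6), cursors c1@0 c4@0 c2@1 c3@4, authorship ......
After op 3 (insert('e')): buffer="eepefxyezj" (len 10), cursors c1@2 c4@2 c2@4 c3@8, authorship 14.2...3..
After op 4 (insert('j')): buffer="eejjpejfxyejzj" (len 14), cursors c1@4 c4@4 c2@7 c3@12, authorship 1414.22...33..
After op 5 (insert('x')): buffer="eejjxxpejxfxyejxzj" (len 18), cursors c1@6 c4@6 c2@10 c3@16, authorship 141414.222...333..
After op 6 (delete): buffer="eejjpejfxyejzj" (len 14), cursors c1@4 c4@4 c2@7 c3@12, authorship 1414.22...33..
After op 7 (insert('a')): buffer="eejjaapejafxyejazj" (len 18), cursors c1@6 c4@6 c2@10 c3@16, authorship 141414.222...333..

Answer: 6 10 16 6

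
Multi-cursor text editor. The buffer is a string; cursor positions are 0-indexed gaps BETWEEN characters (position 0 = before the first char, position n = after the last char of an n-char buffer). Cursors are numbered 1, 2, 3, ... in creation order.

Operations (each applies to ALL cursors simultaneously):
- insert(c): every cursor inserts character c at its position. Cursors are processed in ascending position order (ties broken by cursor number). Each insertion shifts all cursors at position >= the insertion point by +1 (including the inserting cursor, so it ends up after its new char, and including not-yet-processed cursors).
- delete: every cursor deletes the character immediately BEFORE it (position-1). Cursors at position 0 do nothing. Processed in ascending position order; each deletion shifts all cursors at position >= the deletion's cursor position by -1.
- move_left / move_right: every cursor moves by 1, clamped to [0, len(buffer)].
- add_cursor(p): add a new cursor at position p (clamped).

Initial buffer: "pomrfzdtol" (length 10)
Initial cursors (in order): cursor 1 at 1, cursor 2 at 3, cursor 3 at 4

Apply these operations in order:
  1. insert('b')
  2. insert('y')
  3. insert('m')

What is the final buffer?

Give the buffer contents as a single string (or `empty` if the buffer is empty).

Answer: pbymombymrbymfzdtol

Derivation:
After op 1 (insert('b')): buffer="pbombrbfzdtol" (len 13), cursors c1@2 c2@5 c3@7, authorship .1..2.3......
After op 2 (insert('y')): buffer="pbyombyrbyfzdtol" (len 16), cursors c1@3 c2@7 c3@10, authorship .11..22.33......
After op 3 (insert('m')): buffer="pbymombymrbymfzdtol" (len 19), cursors c1@4 c2@9 c3@13, authorship .111..222.333......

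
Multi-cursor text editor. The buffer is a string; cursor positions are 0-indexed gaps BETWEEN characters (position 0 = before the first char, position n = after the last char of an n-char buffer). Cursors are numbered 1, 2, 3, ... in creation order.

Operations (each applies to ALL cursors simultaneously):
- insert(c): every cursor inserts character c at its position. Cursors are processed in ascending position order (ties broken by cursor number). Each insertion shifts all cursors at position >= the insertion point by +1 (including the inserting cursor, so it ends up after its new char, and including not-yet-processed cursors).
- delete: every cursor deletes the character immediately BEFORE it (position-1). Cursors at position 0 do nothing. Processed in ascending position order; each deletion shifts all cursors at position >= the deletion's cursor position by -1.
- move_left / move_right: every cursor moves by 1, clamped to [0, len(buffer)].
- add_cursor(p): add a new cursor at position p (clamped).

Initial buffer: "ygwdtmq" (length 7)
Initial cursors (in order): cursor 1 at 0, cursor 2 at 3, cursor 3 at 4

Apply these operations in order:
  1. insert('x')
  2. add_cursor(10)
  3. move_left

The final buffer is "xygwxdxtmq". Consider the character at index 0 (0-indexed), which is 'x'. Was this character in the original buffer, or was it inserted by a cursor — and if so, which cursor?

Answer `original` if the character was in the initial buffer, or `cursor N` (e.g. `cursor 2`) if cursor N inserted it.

After op 1 (insert('x')): buffer="xygwxdxtmq" (len 10), cursors c1@1 c2@5 c3@7, authorship 1...2.3...
After op 2 (add_cursor(10)): buffer="xygwxdxtmq" (len 10), cursors c1@1 c2@5 c3@7 c4@10, authorship 1...2.3...
After op 3 (move_left): buffer="xygwxdxtmq" (len 10), cursors c1@0 c2@4 c3@6 c4@9, authorship 1...2.3...
Authorship (.=original, N=cursor N): 1 . . . 2 . 3 . . .
Index 0: author = 1

Answer: cursor 1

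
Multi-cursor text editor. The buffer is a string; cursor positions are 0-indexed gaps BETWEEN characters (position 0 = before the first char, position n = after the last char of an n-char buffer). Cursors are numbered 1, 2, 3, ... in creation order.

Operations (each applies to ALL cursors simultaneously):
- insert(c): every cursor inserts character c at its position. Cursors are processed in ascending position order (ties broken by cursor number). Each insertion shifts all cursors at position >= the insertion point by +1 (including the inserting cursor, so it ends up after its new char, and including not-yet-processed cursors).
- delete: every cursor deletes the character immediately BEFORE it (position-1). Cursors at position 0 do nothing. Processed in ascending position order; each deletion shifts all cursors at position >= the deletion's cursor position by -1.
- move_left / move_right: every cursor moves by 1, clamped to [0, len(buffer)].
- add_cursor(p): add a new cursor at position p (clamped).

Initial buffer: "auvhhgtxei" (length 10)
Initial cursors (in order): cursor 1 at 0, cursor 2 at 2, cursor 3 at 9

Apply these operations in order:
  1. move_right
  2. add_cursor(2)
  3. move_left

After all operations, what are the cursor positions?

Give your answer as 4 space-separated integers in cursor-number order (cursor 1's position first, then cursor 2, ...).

Answer: 0 2 9 1

Derivation:
After op 1 (move_right): buffer="auvhhgtxei" (len 10), cursors c1@1 c2@3 c3@10, authorship ..........
After op 2 (add_cursor(2)): buffer="auvhhgtxei" (len 10), cursors c1@1 c4@2 c2@3 c3@10, authorship ..........
After op 3 (move_left): buffer="auvhhgtxei" (len 10), cursors c1@0 c4@1 c2@2 c3@9, authorship ..........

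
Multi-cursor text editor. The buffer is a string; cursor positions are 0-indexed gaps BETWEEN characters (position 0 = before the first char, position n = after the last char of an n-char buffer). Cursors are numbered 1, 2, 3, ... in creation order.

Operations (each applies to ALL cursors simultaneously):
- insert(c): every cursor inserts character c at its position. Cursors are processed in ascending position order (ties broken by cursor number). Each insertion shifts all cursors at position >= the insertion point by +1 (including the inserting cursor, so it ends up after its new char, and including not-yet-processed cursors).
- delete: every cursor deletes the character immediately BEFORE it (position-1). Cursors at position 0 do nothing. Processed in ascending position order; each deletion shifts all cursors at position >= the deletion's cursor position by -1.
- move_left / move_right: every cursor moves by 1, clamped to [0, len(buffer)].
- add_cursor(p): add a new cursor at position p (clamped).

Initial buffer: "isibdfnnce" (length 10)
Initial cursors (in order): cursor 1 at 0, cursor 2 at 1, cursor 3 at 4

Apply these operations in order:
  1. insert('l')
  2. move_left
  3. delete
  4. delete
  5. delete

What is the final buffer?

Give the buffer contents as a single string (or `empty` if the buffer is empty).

After op 1 (insert('l')): buffer="lilsibldfnnce" (len 13), cursors c1@1 c2@3 c3@7, authorship 1.2...3......
After op 2 (move_left): buffer="lilsibldfnnce" (len 13), cursors c1@0 c2@2 c3@6, authorship 1.2...3......
After op 3 (delete): buffer="llsildfnnce" (len 11), cursors c1@0 c2@1 c3@4, authorship 12..3......
After op 4 (delete): buffer="lsldfnnce" (len 9), cursors c1@0 c2@0 c3@2, authorship 2.3......
After op 5 (delete): buffer="lldfnnce" (len 8), cursors c1@0 c2@0 c3@1, authorship 23......

Answer: lldfnnce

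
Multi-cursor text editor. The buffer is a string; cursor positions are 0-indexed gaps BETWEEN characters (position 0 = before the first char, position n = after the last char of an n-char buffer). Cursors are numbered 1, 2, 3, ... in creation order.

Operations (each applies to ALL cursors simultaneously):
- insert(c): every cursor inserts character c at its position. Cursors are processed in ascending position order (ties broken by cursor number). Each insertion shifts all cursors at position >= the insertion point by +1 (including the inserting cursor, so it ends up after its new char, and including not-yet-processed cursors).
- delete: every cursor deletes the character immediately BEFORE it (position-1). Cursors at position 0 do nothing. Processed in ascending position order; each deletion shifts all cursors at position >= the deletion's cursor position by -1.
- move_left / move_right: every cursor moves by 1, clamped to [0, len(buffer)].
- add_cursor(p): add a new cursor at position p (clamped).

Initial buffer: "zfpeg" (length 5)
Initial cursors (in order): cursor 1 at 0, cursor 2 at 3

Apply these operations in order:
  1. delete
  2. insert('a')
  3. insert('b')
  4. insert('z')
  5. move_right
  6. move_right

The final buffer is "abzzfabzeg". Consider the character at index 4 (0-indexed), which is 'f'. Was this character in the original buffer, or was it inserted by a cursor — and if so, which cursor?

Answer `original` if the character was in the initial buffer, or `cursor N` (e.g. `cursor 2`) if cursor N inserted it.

Answer: original

Derivation:
After op 1 (delete): buffer="zfeg" (len 4), cursors c1@0 c2@2, authorship ....
After op 2 (insert('a')): buffer="azfaeg" (len 6), cursors c1@1 c2@4, authorship 1..2..
After op 3 (insert('b')): buffer="abzfabeg" (len 8), cursors c1@2 c2@6, authorship 11..22..
After op 4 (insert('z')): buffer="abzzfabzeg" (len 10), cursors c1@3 c2@8, authorship 111..222..
After op 5 (move_right): buffer="abzzfabzeg" (len 10), cursors c1@4 c2@9, authorship 111..222..
After op 6 (move_right): buffer="abzzfabzeg" (len 10), cursors c1@5 c2@10, authorship 111..222..
Authorship (.=original, N=cursor N): 1 1 1 . . 2 2 2 . .
Index 4: author = original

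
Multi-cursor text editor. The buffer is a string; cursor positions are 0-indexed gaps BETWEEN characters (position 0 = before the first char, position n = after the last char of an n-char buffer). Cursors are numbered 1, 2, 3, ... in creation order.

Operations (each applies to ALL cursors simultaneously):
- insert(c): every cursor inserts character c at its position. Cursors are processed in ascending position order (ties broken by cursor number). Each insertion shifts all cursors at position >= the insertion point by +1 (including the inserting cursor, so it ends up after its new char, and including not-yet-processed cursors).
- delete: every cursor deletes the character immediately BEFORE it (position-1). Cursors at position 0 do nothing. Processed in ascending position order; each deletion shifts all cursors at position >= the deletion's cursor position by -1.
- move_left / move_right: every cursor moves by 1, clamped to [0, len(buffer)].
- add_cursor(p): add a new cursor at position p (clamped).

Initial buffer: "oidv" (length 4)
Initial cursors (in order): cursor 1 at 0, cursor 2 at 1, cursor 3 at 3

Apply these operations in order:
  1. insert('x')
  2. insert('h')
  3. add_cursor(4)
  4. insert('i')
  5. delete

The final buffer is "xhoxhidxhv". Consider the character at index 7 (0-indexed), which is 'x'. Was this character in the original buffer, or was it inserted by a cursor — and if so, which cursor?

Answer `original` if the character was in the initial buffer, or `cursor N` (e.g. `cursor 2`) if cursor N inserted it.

Answer: cursor 3

Derivation:
After op 1 (insert('x')): buffer="xoxidxv" (len 7), cursors c1@1 c2@3 c3@6, authorship 1.2..3.
After op 2 (insert('h')): buffer="xhoxhidxhv" (len 10), cursors c1@2 c2@5 c3@9, authorship 11.22..33.
After op 3 (add_cursor(4)): buffer="xhoxhidxhv" (len 10), cursors c1@2 c4@4 c2@5 c3@9, authorship 11.22..33.
After op 4 (insert('i')): buffer="xhioxihiidxhiv" (len 14), cursors c1@3 c4@6 c2@8 c3@13, authorship 111.2422..333.
After op 5 (delete): buffer="xhoxhidxhv" (len 10), cursors c1@2 c4@4 c2@5 c3@9, authorship 11.22..33.
Authorship (.=original, N=cursor N): 1 1 . 2 2 . . 3 3 .
Index 7: author = 3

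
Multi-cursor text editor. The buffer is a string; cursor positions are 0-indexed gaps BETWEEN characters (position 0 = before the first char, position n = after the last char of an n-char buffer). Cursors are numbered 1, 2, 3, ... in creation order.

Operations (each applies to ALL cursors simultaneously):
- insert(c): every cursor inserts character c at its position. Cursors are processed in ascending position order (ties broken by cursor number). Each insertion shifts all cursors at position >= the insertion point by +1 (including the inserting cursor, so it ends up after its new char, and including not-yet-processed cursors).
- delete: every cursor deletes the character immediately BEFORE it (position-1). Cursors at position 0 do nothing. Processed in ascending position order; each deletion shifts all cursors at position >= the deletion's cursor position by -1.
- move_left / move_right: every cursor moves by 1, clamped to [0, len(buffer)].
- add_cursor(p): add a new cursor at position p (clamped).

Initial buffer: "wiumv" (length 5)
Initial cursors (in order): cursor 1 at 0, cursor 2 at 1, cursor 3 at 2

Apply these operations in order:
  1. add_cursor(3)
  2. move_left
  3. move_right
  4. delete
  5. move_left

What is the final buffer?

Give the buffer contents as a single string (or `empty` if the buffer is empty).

After op 1 (add_cursor(3)): buffer="wiumv" (len 5), cursors c1@0 c2@1 c3@2 c4@3, authorship .....
After op 2 (move_left): buffer="wiumv" (len 5), cursors c1@0 c2@0 c3@1 c4@2, authorship .....
After op 3 (move_right): buffer="wiumv" (len 5), cursors c1@1 c2@1 c3@2 c4@3, authorship .....
After op 4 (delete): buffer="mv" (len 2), cursors c1@0 c2@0 c3@0 c4@0, authorship ..
After op 5 (move_left): buffer="mv" (len 2), cursors c1@0 c2@0 c3@0 c4@0, authorship ..

Answer: mv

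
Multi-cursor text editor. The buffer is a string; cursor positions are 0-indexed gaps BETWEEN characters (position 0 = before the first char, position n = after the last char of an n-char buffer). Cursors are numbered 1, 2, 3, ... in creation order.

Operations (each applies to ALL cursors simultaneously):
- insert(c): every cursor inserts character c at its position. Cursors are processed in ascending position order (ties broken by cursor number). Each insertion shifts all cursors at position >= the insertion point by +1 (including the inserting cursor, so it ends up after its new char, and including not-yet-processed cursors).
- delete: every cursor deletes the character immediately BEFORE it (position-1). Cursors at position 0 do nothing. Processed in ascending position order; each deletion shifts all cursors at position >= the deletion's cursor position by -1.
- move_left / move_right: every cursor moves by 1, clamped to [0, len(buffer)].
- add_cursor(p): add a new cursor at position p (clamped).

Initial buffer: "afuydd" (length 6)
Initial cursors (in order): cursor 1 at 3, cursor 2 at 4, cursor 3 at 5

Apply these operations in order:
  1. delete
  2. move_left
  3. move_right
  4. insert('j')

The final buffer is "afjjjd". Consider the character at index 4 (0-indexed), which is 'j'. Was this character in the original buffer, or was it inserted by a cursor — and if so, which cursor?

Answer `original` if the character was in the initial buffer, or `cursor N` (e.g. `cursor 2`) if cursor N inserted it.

After op 1 (delete): buffer="afd" (len 3), cursors c1@2 c2@2 c3@2, authorship ...
After op 2 (move_left): buffer="afd" (len 3), cursors c1@1 c2@1 c3@1, authorship ...
After op 3 (move_right): buffer="afd" (len 3), cursors c1@2 c2@2 c3@2, authorship ...
After op 4 (insert('j')): buffer="afjjjd" (len 6), cursors c1@5 c2@5 c3@5, authorship ..123.
Authorship (.=original, N=cursor N): . . 1 2 3 .
Index 4: author = 3

Answer: cursor 3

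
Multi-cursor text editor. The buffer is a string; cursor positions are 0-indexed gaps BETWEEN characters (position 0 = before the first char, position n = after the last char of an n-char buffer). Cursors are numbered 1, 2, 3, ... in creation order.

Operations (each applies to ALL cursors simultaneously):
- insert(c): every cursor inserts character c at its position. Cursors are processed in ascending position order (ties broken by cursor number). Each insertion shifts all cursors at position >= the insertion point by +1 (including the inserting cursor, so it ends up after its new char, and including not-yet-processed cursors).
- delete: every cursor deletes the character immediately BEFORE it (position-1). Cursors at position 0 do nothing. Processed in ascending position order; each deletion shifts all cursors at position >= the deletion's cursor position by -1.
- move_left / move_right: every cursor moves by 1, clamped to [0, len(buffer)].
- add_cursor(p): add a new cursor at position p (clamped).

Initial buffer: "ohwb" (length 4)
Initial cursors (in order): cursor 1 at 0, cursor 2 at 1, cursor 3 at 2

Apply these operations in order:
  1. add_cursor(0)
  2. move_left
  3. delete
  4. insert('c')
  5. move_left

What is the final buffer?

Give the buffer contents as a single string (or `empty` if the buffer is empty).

Answer: cccchwb

Derivation:
After op 1 (add_cursor(0)): buffer="ohwb" (len 4), cursors c1@0 c4@0 c2@1 c3@2, authorship ....
After op 2 (move_left): buffer="ohwb" (len 4), cursors c1@0 c2@0 c4@0 c3@1, authorship ....
After op 3 (delete): buffer="hwb" (len 3), cursors c1@0 c2@0 c3@0 c4@0, authorship ...
After op 4 (insert('c')): buffer="cccchwb" (len 7), cursors c1@4 c2@4 c3@4 c4@4, authorship 1234...
After op 5 (move_left): buffer="cccchwb" (len 7), cursors c1@3 c2@3 c3@3 c4@3, authorship 1234...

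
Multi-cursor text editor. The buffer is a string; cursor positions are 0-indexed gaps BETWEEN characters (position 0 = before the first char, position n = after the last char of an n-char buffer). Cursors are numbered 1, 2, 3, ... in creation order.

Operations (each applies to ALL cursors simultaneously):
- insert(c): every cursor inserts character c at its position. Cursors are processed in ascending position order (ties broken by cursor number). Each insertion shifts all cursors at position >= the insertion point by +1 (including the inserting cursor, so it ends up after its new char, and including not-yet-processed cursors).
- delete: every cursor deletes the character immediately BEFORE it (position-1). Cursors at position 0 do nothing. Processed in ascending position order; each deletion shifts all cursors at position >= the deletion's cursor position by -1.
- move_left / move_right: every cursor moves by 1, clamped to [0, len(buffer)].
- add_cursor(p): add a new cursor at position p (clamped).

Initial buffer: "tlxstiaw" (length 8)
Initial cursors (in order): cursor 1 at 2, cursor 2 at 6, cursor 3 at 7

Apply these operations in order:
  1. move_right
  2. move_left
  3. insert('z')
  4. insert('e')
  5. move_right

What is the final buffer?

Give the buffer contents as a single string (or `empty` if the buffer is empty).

After op 1 (move_right): buffer="tlxstiaw" (len 8), cursors c1@3 c2@7 c3@8, authorship ........
After op 2 (move_left): buffer="tlxstiaw" (len 8), cursors c1@2 c2@6 c3@7, authorship ........
After op 3 (insert('z')): buffer="tlzxstizazw" (len 11), cursors c1@3 c2@8 c3@10, authorship ..1....2.3.
After op 4 (insert('e')): buffer="tlzexstizeazew" (len 14), cursors c1@4 c2@10 c3@13, authorship ..11....22.33.
After op 5 (move_right): buffer="tlzexstizeazew" (len 14), cursors c1@5 c2@11 c3@14, authorship ..11....22.33.

Answer: tlzexstizeazew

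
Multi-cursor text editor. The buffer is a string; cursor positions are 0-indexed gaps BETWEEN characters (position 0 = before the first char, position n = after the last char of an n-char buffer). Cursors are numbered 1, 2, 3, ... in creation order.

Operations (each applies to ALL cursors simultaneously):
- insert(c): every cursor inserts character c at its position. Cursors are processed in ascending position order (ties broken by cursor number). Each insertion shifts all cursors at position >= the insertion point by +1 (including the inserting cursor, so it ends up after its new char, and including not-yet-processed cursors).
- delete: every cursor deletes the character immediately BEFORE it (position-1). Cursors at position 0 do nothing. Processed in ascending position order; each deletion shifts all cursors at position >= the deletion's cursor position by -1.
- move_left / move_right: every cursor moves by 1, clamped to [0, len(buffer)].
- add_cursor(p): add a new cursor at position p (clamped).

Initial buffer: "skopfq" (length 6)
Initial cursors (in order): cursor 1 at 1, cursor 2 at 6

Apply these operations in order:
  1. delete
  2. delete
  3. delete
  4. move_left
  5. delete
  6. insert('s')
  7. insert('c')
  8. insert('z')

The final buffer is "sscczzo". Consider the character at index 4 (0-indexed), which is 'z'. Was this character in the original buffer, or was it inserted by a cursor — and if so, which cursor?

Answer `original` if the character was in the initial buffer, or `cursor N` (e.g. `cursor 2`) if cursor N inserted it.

Answer: cursor 1

Derivation:
After op 1 (delete): buffer="kopf" (len 4), cursors c1@0 c2@4, authorship ....
After op 2 (delete): buffer="kop" (len 3), cursors c1@0 c2@3, authorship ...
After op 3 (delete): buffer="ko" (len 2), cursors c1@0 c2@2, authorship ..
After op 4 (move_left): buffer="ko" (len 2), cursors c1@0 c2@1, authorship ..
After op 5 (delete): buffer="o" (len 1), cursors c1@0 c2@0, authorship .
After op 6 (insert('s')): buffer="sso" (len 3), cursors c1@2 c2@2, authorship 12.
After op 7 (insert('c')): buffer="sscco" (len 5), cursors c1@4 c2@4, authorship 1212.
After op 8 (insert('z')): buffer="sscczzo" (len 7), cursors c1@6 c2@6, authorship 121212.
Authorship (.=original, N=cursor N): 1 2 1 2 1 2 .
Index 4: author = 1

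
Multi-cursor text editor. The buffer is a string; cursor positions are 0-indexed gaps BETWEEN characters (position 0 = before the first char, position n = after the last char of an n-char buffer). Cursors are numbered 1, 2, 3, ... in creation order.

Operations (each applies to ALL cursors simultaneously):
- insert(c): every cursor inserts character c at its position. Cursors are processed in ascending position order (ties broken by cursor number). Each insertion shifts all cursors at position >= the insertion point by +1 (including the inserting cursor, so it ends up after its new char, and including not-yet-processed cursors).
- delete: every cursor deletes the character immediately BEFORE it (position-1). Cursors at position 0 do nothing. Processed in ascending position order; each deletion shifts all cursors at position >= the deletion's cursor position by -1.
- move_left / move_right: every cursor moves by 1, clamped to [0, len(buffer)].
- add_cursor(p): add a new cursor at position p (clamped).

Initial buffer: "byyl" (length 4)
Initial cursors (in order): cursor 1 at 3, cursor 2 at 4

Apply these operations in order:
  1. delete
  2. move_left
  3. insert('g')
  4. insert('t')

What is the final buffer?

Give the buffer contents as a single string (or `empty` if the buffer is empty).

Answer: bggtty

Derivation:
After op 1 (delete): buffer="by" (len 2), cursors c1@2 c2@2, authorship ..
After op 2 (move_left): buffer="by" (len 2), cursors c1@1 c2@1, authorship ..
After op 3 (insert('g')): buffer="bggy" (len 4), cursors c1@3 c2@3, authorship .12.
After op 4 (insert('t')): buffer="bggtty" (len 6), cursors c1@5 c2@5, authorship .1212.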